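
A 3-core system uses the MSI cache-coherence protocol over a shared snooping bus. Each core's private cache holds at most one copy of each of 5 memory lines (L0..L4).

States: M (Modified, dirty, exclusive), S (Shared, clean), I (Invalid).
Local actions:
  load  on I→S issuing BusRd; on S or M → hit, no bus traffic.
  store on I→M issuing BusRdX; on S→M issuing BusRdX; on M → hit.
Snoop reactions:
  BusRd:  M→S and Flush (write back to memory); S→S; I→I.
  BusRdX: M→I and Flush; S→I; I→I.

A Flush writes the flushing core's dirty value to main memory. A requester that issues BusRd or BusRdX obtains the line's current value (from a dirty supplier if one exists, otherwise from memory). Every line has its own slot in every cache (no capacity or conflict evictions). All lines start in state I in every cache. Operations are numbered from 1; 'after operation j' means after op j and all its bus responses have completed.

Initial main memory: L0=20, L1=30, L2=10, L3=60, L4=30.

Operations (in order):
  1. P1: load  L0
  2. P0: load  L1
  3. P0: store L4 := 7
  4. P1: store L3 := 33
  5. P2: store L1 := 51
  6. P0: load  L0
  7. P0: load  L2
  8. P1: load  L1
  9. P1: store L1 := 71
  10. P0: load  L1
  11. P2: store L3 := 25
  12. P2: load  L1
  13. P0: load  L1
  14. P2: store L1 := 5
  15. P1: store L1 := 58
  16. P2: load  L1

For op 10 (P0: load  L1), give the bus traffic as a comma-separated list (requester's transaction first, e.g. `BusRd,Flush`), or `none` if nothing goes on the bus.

[1] P1: load  L0 | P0:I, P1:S(20), P2:I | bus: BusRd
[2] P0: load  L1 | P0:S(30), P1:I, P2:I | bus: BusRd
[3] P0: store L4 := 7 | P0:M(7), P1:I, P2:I | bus: BusRdX
[4] P1: store L3 := 33 | P0:I, P1:M(33), P2:I | bus: BusRdX
[5] P2: store L1 := 51 | P0:I, P1:I, P2:M(51) | bus: BusRdX
[6] P0: load  L0 | P0:S(20), P1:S(20), P2:I | bus: BusRd
[7] P0: load  L2 | P0:S(10), P1:I, P2:I | bus: BusRd
[8] P1: load  L1 | P0:I, P1:S(51), P2:S(51) | bus: BusRd,Flush
[9] P1: store L1 := 71 | P0:I, P1:M(71), P2:I | bus: BusRdX
[10] P0: load  L1 | P0:S(71), P1:S(71), P2:I | bus: BusRd,Flush
[11] P2: store L3 := 25 | P0:I, P1:I, P2:M(25) | bus: BusRdX,Flush
[12] P2: load  L1 | P0:S(71), P1:S(71), P2:S(71) | bus: BusRd
[13] P0: load  L1 | P0:S(71), P1:S(71), P2:S(71) | bus: none
[14] P2: store L1 := 5 | P0:I, P1:I, P2:M(5) | bus: BusRdX
[15] P1: store L1 := 58 | P0:I, P1:M(58), P2:I | bus: BusRdX,Flush
[16] P2: load  L1 | P0:I, P1:S(58), P2:S(58) | bus: BusRd,Flush

bus = BusRd,Flush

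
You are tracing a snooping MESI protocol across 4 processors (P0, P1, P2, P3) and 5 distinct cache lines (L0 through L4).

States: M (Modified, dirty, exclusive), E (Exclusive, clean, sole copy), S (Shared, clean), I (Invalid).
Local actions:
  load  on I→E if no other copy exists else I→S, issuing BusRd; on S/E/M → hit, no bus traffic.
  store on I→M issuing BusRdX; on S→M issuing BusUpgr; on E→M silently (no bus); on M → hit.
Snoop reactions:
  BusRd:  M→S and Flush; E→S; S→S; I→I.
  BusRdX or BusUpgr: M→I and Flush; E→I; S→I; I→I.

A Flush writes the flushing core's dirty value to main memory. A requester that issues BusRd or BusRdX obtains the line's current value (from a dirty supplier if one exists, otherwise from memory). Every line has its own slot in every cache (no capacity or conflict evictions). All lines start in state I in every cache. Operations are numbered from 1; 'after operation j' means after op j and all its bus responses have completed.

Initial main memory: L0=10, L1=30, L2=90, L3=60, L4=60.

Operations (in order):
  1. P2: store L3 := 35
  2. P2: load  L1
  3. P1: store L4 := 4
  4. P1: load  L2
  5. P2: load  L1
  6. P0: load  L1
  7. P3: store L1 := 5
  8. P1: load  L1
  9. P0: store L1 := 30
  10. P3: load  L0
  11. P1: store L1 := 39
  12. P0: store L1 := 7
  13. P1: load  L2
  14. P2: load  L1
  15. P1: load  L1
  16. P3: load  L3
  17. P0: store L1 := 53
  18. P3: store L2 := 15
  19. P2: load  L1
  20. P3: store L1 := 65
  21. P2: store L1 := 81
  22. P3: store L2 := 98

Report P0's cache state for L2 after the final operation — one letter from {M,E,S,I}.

  op1 P2: store L3 := 35 → I/I/M/I on L3; bus BusRdX; mem=60
  op2 P2: load  L1 → I/I/E/I on L1; bus BusRd; mem=30
  op3 P1: store L4 := 4 → I/M/I/I on L4; bus BusRdX; mem=60
  op4 P1: load  L2 → I/E/I/I on L2; bus BusRd; mem=90
  op5 P2: load  L1 → I/I/E/I on L1; bus (none); mem=30
  op6 P0: load  L1 → S/I/S/I on L1; bus BusRd; mem=30
  op7 P3: store L1 := 5 → I/I/I/M on L1; bus BusRdX; mem=30
  op8 P1: load  L1 → I/S/I/S on L1; bus BusRd Flush; mem=5
  op9 P0: store L1 := 30 → M/I/I/I on L1; bus BusRdX; mem=5
  op10 P3: load  L0 → I/I/I/E on L0; bus BusRd; mem=10
  op11 P1: store L1 := 39 → I/M/I/I on L1; bus BusRdX Flush; mem=30
  op12 P0: store L1 := 7 → M/I/I/I on L1; bus BusRdX Flush; mem=39
  op13 P1: load  L2 → I/E/I/I on L2; bus (none); mem=90
  op14 P2: load  L1 → S/I/S/I on L1; bus BusRd Flush; mem=7
  op15 P1: load  L1 → S/S/S/I on L1; bus BusRd; mem=7
  op16 P3: load  L3 → I/I/S/S on L3; bus BusRd Flush; mem=35
  op17 P0: store L1 := 53 → M/I/I/I on L1; bus BusUpgr; mem=7
  op18 P3: store L2 := 15 → I/I/I/M on L2; bus BusRdX; mem=90
  op19 P2: load  L1 → S/I/S/I on L1; bus BusRd Flush; mem=53
  op20 P3: store L1 := 65 → I/I/I/M on L1; bus BusRdX; mem=53
  op21 P2: store L1 := 81 → I/I/M/I on L1; bus BusRdX Flush; mem=65
  op22 P3: store L2 := 98 → I/I/I/M on L2; bus (none); mem=90

state = I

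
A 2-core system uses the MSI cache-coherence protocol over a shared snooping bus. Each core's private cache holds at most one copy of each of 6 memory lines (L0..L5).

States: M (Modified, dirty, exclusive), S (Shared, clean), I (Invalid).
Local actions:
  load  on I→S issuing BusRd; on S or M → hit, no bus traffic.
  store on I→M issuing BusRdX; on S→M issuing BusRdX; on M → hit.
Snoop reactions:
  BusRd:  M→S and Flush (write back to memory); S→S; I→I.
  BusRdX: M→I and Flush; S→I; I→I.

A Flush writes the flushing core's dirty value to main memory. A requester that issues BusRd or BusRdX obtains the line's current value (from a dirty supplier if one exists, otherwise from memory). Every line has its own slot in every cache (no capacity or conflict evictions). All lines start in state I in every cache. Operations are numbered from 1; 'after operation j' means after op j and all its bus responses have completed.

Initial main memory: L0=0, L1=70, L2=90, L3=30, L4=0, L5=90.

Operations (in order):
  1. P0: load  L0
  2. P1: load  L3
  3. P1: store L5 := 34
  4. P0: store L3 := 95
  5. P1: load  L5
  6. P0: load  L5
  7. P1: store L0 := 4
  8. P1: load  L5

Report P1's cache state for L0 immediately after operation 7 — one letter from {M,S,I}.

1. P0: load  L0  bus=[BusRd]  L0: P0=S P1=I  mem[L0]=0
2. P1: load  L3  bus=[BusRd]  L3: P0=I P1=S  mem[L3]=30
3. P1: store L5 := 34  bus=[BusRdX]  L5: P0=I P1=M  mem[L5]=90
4. P0: store L3 := 95  bus=[BusRdX]  L3: P0=M P1=I  mem[L3]=30
5. P1: load  L5  bus=[-]  L5: P0=I P1=M  mem[L5]=90
6. P0: load  L5  bus=[BusRd,Flush]  L5: P0=S P1=S  mem[L5]=34
7. P1: store L0 := 4  bus=[BusRdX]  L0: P0=I P1=M  mem[L0]=0
8. P1: load  L5  bus=[-]  L5: P0=S P1=S  mem[L5]=34

state = M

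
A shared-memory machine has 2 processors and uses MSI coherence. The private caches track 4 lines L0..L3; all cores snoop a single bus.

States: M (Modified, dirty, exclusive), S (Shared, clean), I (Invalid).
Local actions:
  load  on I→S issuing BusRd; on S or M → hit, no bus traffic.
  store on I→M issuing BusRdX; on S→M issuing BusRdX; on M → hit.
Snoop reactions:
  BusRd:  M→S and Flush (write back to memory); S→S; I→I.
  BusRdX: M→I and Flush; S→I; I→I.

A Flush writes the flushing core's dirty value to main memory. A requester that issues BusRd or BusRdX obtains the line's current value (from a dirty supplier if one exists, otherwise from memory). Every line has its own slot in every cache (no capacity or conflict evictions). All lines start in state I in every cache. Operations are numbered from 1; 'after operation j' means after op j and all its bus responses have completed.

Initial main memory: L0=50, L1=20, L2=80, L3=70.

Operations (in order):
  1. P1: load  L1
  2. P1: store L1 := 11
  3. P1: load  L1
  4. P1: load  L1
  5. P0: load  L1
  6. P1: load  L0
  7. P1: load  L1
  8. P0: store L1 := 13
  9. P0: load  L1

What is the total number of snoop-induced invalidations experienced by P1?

invalidations = 1

1. P1: load  L1  bus=[BusRd]  L1: P0=I P1=S  mem[L1]=20
2. P1: store L1 := 11  bus=[BusRdX]  L1: P0=I P1=M  mem[L1]=20
3. P1: load  L1  bus=[-]  L1: P0=I P1=M  mem[L1]=20
4. P1: load  L1  bus=[-]  L1: P0=I P1=M  mem[L1]=20
5. P0: load  L1  bus=[BusRd,Flush]  L1: P0=S P1=S  mem[L1]=11
6. P1: load  L0  bus=[BusRd]  L0: P0=I P1=S  mem[L0]=50
7. P1: load  L1  bus=[-]  L1: P0=S P1=S  mem[L1]=11
8. P0: store L1 := 13  bus=[BusRdX]  L1: P0=M P1=I  mem[L1]=11
9. P0: load  L1  bus=[-]  L1: P0=M P1=I  mem[L1]=11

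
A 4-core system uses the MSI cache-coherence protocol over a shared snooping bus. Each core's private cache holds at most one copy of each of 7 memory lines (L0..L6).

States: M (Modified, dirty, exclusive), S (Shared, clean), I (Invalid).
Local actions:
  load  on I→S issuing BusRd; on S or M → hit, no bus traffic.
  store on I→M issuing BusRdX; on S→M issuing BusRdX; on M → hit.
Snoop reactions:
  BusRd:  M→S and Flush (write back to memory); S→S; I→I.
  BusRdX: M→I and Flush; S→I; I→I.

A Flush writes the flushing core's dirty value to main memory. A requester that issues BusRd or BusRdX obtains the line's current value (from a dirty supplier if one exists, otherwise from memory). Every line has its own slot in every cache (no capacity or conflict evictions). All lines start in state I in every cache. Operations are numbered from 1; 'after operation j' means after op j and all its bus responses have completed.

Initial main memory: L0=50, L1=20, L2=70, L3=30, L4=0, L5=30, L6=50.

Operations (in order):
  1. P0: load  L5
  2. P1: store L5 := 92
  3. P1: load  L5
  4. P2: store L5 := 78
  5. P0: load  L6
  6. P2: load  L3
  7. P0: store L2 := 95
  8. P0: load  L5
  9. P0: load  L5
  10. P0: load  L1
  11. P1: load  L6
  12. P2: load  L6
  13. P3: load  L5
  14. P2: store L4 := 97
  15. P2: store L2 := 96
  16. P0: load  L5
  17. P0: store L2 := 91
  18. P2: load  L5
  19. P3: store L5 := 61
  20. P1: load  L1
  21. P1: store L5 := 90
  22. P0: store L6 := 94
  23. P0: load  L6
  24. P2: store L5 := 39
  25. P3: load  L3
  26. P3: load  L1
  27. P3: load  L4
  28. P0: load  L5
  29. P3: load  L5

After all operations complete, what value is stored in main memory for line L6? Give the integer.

step 1: P0: load  L5  ⟶  SIII  (L5)  txn=BusRd  M[L5]=30
step 2: P1: store L5 := 92  ⟶  IMII  (L5)  txn=BusRdX  M[L5]=30
step 3: P1: load  L5  ⟶  IMII  (L5)  txn=∅  M[L5]=30
step 4: P2: store L5 := 78  ⟶  IIMI  (L5)  txn=BusRdX+Flush  M[L5]=92
step 5: P0: load  L6  ⟶  SIII  (L6)  txn=BusRd  M[L6]=50
step 6: P2: load  L3  ⟶  IISI  (L3)  txn=BusRd  M[L3]=30
step 7: P0: store L2 := 95  ⟶  MIII  (L2)  txn=BusRdX  M[L2]=70
step 8: P0: load  L5  ⟶  SISI  (L5)  txn=BusRd+Flush  M[L5]=78
step 9: P0: load  L5  ⟶  SISI  (L5)  txn=∅  M[L5]=78
step 10: P0: load  L1  ⟶  SIII  (L1)  txn=BusRd  M[L1]=20
step 11: P1: load  L6  ⟶  SSII  (L6)  txn=BusRd  M[L6]=50
step 12: P2: load  L6  ⟶  SSSI  (L6)  txn=BusRd  M[L6]=50
step 13: P3: load  L5  ⟶  SISS  (L5)  txn=BusRd  M[L5]=78
step 14: P2: store L4 := 97  ⟶  IIMI  (L4)  txn=BusRdX  M[L4]=0
step 15: P2: store L2 := 96  ⟶  IIMI  (L2)  txn=BusRdX+Flush  M[L2]=95
step 16: P0: load  L5  ⟶  SISS  (L5)  txn=∅  M[L5]=78
step 17: P0: store L2 := 91  ⟶  MIII  (L2)  txn=BusRdX+Flush  M[L2]=96
step 18: P2: load  L5  ⟶  SISS  (L5)  txn=∅  M[L5]=78
step 19: P3: store L5 := 61  ⟶  IIIM  (L5)  txn=BusRdX  M[L5]=78
step 20: P1: load  L1  ⟶  SSII  (L1)  txn=BusRd  M[L1]=20
step 21: P1: store L5 := 90  ⟶  IMII  (L5)  txn=BusRdX+Flush  M[L5]=61
step 22: P0: store L6 := 94  ⟶  MIII  (L6)  txn=BusRdX  M[L6]=50
step 23: P0: load  L6  ⟶  MIII  (L6)  txn=∅  M[L6]=50
step 24: P2: store L5 := 39  ⟶  IIMI  (L5)  txn=BusRdX+Flush  M[L5]=90
step 25: P3: load  L3  ⟶  IISS  (L3)  txn=BusRd  M[L3]=30
step 26: P3: load  L1  ⟶  SSIS  (L1)  txn=BusRd  M[L1]=20
step 27: P3: load  L4  ⟶  IISS  (L4)  txn=BusRd+Flush  M[L4]=97
step 28: P0: load  L5  ⟶  SISI  (L5)  txn=BusRd+Flush  M[L5]=39
step 29: P3: load  L5  ⟶  SISS  (L5)  txn=BusRd  M[L5]=39

memory[L6] = 50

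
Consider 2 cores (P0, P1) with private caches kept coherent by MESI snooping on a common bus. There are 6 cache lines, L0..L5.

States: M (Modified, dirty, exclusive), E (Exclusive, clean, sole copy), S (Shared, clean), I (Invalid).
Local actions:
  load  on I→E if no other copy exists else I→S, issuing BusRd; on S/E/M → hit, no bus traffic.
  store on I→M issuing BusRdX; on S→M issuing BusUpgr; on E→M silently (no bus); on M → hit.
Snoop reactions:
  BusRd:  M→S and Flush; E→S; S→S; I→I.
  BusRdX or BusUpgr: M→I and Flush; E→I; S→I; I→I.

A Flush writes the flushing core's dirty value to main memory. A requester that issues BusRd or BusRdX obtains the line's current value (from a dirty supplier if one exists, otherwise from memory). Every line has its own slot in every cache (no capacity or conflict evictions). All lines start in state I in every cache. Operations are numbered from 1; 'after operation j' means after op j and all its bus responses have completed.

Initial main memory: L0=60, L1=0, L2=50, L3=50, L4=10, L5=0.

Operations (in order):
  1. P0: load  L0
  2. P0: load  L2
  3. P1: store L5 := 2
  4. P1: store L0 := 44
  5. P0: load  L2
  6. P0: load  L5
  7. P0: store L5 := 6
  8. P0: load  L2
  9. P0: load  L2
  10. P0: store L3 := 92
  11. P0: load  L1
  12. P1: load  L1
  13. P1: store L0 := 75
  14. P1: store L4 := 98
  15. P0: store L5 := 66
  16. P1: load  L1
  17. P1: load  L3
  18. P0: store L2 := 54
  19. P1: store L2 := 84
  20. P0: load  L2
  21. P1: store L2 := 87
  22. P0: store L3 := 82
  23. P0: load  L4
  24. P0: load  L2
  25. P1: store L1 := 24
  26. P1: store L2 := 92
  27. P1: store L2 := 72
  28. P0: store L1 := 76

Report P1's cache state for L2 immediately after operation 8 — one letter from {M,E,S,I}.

  op1 P0: load  L0 → E/I on L0; bus BusRd; mem=60
  op2 P0: load  L2 → E/I on L2; bus BusRd; mem=50
  op3 P1: store L5 := 2 → I/M on L5; bus BusRdX; mem=0
  op4 P1: store L0 := 44 → I/M on L0; bus BusRdX; mem=60
  op5 P0: load  L2 → E/I on L2; bus (none); mem=50
  op6 P0: load  L5 → S/S on L5; bus BusRd Flush; mem=2
  op7 P0: store L5 := 6 → M/I on L5; bus BusUpgr; mem=2
  op8 P0: load  L2 → E/I on L2; bus (none); mem=50
  op9 P0: load  L2 → E/I on L2; bus (none); mem=50
  op10 P0: store L3 := 92 → M/I on L3; bus BusRdX; mem=50
  op11 P0: load  L1 → E/I on L1; bus BusRd; mem=0
  op12 P1: load  L1 → S/S on L1; bus BusRd; mem=0
  op13 P1: store L0 := 75 → I/M on L0; bus (none); mem=60
  op14 P1: store L4 := 98 → I/M on L4; bus BusRdX; mem=10
  op15 P0: store L5 := 66 → M/I on L5; bus (none); mem=2
  op16 P1: load  L1 → S/S on L1; bus (none); mem=0
  op17 P1: load  L3 → S/S on L3; bus BusRd Flush; mem=92
  op18 P0: store L2 := 54 → M/I on L2; bus (none); mem=50
  op19 P1: store L2 := 84 → I/M on L2; bus BusRdX Flush; mem=54
  op20 P0: load  L2 → S/S on L2; bus BusRd Flush; mem=84
  op21 P1: store L2 := 87 → I/M on L2; bus BusUpgr; mem=84
  op22 P0: store L3 := 82 → M/I on L3; bus BusUpgr; mem=92
  op23 P0: load  L4 → S/S on L4; bus BusRd Flush; mem=98
  op24 P0: load  L2 → S/S on L2; bus BusRd Flush; mem=87
  op25 P1: store L1 := 24 → I/M on L1; bus BusUpgr; mem=0
  op26 P1: store L2 := 92 → I/M on L2; bus BusUpgr; mem=87
  op27 P1: store L2 := 72 → I/M on L2; bus (none); mem=87
  op28 P0: store L1 := 76 → M/I on L1; bus BusRdX Flush; mem=24

state = I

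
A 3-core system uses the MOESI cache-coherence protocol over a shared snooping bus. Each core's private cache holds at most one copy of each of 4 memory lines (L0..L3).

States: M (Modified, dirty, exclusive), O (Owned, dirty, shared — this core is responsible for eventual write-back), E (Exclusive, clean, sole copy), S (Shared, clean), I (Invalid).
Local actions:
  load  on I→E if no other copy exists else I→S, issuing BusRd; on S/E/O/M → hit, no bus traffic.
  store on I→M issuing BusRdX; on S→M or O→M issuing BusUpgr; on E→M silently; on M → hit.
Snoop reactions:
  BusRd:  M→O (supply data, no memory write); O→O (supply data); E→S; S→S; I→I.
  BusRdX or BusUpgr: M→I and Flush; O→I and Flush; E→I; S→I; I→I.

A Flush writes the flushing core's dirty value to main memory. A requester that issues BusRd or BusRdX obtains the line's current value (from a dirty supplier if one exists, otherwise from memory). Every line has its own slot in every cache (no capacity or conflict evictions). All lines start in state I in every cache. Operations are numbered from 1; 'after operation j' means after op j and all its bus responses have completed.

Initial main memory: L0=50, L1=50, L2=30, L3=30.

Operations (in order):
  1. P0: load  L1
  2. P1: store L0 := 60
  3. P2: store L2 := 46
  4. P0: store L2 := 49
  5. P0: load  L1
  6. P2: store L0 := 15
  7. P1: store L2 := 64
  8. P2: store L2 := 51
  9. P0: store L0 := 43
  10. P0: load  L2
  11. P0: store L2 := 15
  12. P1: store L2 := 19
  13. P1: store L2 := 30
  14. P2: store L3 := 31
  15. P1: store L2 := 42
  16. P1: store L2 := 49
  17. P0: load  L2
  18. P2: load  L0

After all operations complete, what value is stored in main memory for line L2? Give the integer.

[1] P0: load  L1 | P0:E(50), P1:I, P2:I | bus: BusRd
[2] P1: store L0 := 60 | P0:I, P1:M(60), P2:I | bus: BusRdX
[3] P2: store L2 := 46 | P0:I, P1:I, P2:M(46) | bus: BusRdX
[4] P0: store L2 := 49 | P0:M(49), P1:I, P2:I | bus: BusRdX,Flush
[5] P0: load  L1 | P0:E(50), P1:I, P2:I | bus: none
[6] P2: store L0 := 15 | P0:I, P1:I, P2:M(15) | bus: BusRdX,Flush
[7] P1: store L2 := 64 | P0:I, P1:M(64), P2:I | bus: BusRdX,Flush
[8] P2: store L2 := 51 | P0:I, P1:I, P2:M(51) | bus: BusRdX,Flush
[9] P0: store L0 := 43 | P0:M(43), P1:I, P2:I | bus: BusRdX,Flush
[10] P0: load  L2 | P0:S(51), P1:I, P2:O(51) | bus: BusRd
[11] P0: store L2 := 15 | P0:M(15), P1:I, P2:I | bus: BusUpgr,Flush
[12] P1: store L2 := 19 | P0:I, P1:M(19), P2:I | bus: BusRdX,Flush
[13] P1: store L2 := 30 | P0:I, P1:M(30), P2:I | bus: none
[14] P2: store L3 := 31 | P0:I, P1:I, P2:M(31) | bus: BusRdX
[15] P1: store L2 := 42 | P0:I, P1:M(42), P2:I | bus: none
[16] P1: store L2 := 49 | P0:I, P1:M(49), P2:I | bus: none
[17] P0: load  L2 | P0:S(49), P1:O(49), P2:I | bus: BusRd
[18] P2: load  L0 | P0:O(43), P1:I, P2:S(43) | bus: BusRd

memory[L2] = 15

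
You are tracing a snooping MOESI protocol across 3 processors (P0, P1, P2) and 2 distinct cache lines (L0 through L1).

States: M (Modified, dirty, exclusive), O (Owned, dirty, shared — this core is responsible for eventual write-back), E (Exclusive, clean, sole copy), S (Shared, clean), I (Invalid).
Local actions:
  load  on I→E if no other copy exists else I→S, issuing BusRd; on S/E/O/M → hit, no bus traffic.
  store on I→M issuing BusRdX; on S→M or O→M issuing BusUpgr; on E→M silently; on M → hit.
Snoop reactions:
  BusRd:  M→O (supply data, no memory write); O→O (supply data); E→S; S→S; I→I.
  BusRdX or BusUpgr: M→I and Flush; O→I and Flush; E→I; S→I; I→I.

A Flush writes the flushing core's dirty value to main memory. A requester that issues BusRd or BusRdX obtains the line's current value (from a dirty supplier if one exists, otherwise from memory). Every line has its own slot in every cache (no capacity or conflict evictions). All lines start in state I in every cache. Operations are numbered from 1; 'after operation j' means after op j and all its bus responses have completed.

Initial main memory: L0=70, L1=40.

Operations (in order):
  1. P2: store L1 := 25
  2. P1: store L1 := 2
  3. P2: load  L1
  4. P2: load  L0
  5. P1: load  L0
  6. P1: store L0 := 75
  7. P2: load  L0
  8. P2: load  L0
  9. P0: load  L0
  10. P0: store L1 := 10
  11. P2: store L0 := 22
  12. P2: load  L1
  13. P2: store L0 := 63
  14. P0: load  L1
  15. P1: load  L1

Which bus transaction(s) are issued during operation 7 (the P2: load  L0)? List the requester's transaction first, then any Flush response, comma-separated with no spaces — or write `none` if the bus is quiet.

bus = BusRd

1. P2: store L1 := 25  bus=[BusRdX]  L1: P0=I P1=I P2=M  mem[L1]=40
2. P1: store L1 := 2  bus=[BusRdX,Flush]  L1: P0=I P1=M P2=I  mem[L1]=25
3. P2: load  L1  bus=[BusRd]  L1: P0=I P1=O P2=S  mem[L1]=25
4. P2: load  L0  bus=[BusRd]  L0: P0=I P1=I P2=E  mem[L0]=70
5. P1: load  L0  bus=[BusRd]  L0: P0=I P1=S P2=S  mem[L0]=70
6. P1: store L0 := 75  bus=[BusUpgr]  L0: P0=I P1=M P2=I  mem[L0]=70
7. P2: load  L0  bus=[BusRd]  L0: P0=I P1=O P2=S  mem[L0]=70
8. P2: load  L0  bus=[-]  L0: P0=I P1=O P2=S  mem[L0]=70
9. P0: load  L0  bus=[BusRd]  L0: P0=S P1=O P2=S  mem[L0]=70
10. P0: store L1 := 10  bus=[BusRdX,Flush]  L1: P0=M P1=I P2=I  mem[L1]=2
11. P2: store L0 := 22  bus=[BusUpgr,Flush]  L0: P0=I P1=I P2=M  mem[L0]=75
12. P2: load  L1  bus=[BusRd]  L1: P0=O P1=I P2=S  mem[L1]=2
13. P2: store L0 := 63  bus=[-]  L0: P0=I P1=I P2=M  mem[L0]=75
14. P0: load  L1  bus=[-]  L1: P0=O P1=I P2=S  mem[L1]=2
15. P1: load  L1  bus=[BusRd]  L1: P0=O P1=S P2=S  mem[L1]=2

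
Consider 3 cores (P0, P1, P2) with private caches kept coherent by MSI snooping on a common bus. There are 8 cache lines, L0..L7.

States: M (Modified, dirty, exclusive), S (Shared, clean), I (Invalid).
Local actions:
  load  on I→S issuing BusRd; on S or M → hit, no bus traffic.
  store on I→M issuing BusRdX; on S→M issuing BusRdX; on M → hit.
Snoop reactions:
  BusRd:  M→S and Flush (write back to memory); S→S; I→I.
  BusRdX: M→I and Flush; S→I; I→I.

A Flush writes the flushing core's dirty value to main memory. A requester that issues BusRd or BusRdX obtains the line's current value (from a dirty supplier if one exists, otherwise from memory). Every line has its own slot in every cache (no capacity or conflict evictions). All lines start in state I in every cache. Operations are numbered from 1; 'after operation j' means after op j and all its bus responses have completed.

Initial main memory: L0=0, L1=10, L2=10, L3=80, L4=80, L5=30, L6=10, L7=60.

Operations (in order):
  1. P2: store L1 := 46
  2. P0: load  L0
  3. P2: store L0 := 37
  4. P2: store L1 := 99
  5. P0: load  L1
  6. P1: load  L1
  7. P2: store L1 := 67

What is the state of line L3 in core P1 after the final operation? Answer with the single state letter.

step 1: P2: store L1 := 46  ⟶  IIM  (L1)  txn=BusRdX  M[L1]=10
step 2: P0: load  L0  ⟶  SII  (L0)  txn=BusRd  M[L0]=0
step 3: P2: store L0 := 37  ⟶  IIM  (L0)  txn=BusRdX  M[L0]=0
step 4: P2: store L1 := 99  ⟶  IIM  (L1)  txn=∅  M[L1]=10
step 5: P0: load  L1  ⟶  SIS  (L1)  txn=BusRd+Flush  M[L1]=99
step 6: P1: load  L1  ⟶  SSS  (L1)  txn=BusRd  M[L1]=99
step 7: P2: store L1 := 67  ⟶  IIM  (L1)  txn=BusRdX  M[L1]=99

state = I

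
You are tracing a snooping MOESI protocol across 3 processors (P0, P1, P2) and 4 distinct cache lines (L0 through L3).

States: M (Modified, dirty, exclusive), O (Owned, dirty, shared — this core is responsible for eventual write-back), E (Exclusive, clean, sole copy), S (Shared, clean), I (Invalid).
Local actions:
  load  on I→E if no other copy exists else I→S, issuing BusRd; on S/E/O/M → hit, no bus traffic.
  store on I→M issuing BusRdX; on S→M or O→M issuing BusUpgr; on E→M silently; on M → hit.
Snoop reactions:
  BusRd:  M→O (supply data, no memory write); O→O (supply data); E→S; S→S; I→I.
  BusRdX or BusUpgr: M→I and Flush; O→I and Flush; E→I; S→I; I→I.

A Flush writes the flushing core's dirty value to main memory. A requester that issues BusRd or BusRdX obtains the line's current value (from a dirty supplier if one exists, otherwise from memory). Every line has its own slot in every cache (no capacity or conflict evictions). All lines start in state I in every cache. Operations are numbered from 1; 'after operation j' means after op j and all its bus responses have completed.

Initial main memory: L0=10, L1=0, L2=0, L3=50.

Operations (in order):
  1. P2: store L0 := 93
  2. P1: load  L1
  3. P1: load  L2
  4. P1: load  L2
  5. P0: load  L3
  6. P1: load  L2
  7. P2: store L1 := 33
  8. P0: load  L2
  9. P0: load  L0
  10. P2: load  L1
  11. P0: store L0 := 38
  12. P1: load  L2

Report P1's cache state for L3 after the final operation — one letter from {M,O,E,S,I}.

state = I

step 1: P2: store L0 := 93  ⟶  IIM  (L0)  txn=BusRdX  M[L0]=10
step 2: P1: load  L1  ⟶  IEI  (L1)  txn=BusRd  M[L1]=0
step 3: P1: load  L2  ⟶  IEI  (L2)  txn=BusRd  M[L2]=0
step 4: P1: load  L2  ⟶  IEI  (L2)  txn=∅  M[L2]=0
step 5: P0: load  L3  ⟶  EII  (L3)  txn=BusRd  M[L3]=50
step 6: P1: load  L2  ⟶  IEI  (L2)  txn=∅  M[L2]=0
step 7: P2: store L1 := 33  ⟶  IIM  (L1)  txn=BusRdX  M[L1]=0
step 8: P0: load  L2  ⟶  SSI  (L2)  txn=BusRd  M[L2]=0
step 9: P0: load  L0  ⟶  SIO  (L0)  txn=BusRd  M[L0]=10
step 10: P2: load  L1  ⟶  IIM  (L1)  txn=∅  M[L1]=0
step 11: P0: store L0 := 38  ⟶  MII  (L0)  txn=BusUpgr+Flush  M[L0]=93
step 12: P1: load  L2  ⟶  SSI  (L2)  txn=∅  M[L2]=0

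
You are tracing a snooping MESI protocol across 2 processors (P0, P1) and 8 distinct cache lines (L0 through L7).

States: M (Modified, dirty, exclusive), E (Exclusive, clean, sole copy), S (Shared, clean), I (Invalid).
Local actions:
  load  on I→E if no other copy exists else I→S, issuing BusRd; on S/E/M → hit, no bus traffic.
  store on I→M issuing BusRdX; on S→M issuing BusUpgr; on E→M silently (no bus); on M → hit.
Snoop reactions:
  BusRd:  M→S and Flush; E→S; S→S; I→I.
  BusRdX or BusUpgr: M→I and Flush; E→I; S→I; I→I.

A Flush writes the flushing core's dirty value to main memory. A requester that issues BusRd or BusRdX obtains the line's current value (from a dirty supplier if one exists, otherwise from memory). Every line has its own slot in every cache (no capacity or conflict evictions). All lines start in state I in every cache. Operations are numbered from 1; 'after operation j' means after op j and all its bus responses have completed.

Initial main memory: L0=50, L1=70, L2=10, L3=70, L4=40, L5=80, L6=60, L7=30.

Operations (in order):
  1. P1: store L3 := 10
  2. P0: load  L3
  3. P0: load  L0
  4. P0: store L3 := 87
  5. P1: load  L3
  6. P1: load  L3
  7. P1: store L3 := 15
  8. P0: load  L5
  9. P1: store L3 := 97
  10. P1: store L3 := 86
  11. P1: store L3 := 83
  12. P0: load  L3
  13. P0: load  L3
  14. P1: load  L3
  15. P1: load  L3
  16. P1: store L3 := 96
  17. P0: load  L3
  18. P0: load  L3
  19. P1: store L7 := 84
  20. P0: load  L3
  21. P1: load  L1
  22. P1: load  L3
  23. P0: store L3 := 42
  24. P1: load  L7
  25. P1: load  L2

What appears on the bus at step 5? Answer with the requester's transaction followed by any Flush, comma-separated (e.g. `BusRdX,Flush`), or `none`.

[1] P1: store L3 := 10 | P0:I, P1:M(10) | bus: BusRdX
[2] P0: load  L3 | P0:S(10), P1:S(10) | bus: BusRd,Flush
[3] P0: load  L0 | P0:E(50), P1:I | bus: BusRd
[4] P0: store L3 := 87 | P0:M(87), P1:I | bus: BusUpgr
[5] P1: load  L3 | P0:S(87), P1:S(87) | bus: BusRd,Flush
[6] P1: load  L3 | P0:S(87), P1:S(87) | bus: none
[7] P1: store L3 := 15 | P0:I, P1:M(15) | bus: BusUpgr
[8] P0: load  L5 | P0:E(80), P1:I | bus: BusRd
[9] P1: store L3 := 97 | P0:I, P1:M(97) | bus: none
[10] P1: store L3 := 86 | P0:I, P1:M(86) | bus: none
[11] P1: store L3 := 83 | P0:I, P1:M(83) | bus: none
[12] P0: load  L3 | P0:S(83), P1:S(83) | bus: BusRd,Flush
[13] P0: load  L3 | P0:S(83), P1:S(83) | bus: none
[14] P1: load  L3 | P0:S(83), P1:S(83) | bus: none
[15] P1: load  L3 | P0:S(83), P1:S(83) | bus: none
[16] P1: store L3 := 96 | P0:I, P1:M(96) | bus: BusUpgr
[17] P0: load  L3 | P0:S(96), P1:S(96) | bus: BusRd,Flush
[18] P0: load  L3 | P0:S(96), P1:S(96) | bus: none
[19] P1: store L7 := 84 | P0:I, P1:M(84) | bus: BusRdX
[20] P0: load  L3 | P0:S(96), P1:S(96) | bus: none
[21] P1: load  L1 | P0:I, P1:E(70) | bus: BusRd
[22] P1: load  L3 | P0:S(96), P1:S(96) | bus: none
[23] P0: store L3 := 42 | P0:M(42), P1:I | bus: BusUpgr
[24] P1: load  L7 | P0:I, P1:M(84) | bus: none
[25] P1: load  L2 | P0:I, P1:E(10) | bus: BusRd

bus = BusRd,Flush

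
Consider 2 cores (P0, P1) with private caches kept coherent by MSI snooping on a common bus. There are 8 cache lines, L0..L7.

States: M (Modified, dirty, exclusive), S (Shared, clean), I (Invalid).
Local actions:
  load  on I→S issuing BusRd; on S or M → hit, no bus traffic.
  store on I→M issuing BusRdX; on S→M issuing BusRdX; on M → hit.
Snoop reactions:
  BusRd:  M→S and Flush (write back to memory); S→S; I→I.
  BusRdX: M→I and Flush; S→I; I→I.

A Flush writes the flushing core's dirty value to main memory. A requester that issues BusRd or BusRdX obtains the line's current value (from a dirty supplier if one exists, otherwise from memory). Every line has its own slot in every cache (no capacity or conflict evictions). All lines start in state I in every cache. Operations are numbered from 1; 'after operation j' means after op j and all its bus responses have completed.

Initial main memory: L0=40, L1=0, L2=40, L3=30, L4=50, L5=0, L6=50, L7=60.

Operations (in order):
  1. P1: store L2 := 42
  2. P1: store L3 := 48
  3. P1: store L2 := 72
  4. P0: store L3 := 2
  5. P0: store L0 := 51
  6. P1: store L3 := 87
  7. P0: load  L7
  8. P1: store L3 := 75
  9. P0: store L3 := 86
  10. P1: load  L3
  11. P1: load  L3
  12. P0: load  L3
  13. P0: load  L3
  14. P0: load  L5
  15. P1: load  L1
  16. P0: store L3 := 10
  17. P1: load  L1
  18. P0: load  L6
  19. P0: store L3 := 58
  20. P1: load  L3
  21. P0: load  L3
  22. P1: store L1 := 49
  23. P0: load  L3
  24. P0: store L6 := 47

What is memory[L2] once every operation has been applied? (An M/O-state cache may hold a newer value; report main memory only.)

memory[L2] = 40

step 1: P1: store L2 := 42  ⟶  IM  (L2)  txn=BusRdX  M[L2]=40
step 2: P1: store L3 := 48  ⟶  IM  (L3)  txn=BusRdX  M[L3]=30
step 3: P1: store L2 := 72  ⟶  IM  (L2)  txn=∅  M[L2]=40
step 4: P0: store L3 := 2  ⟶  MI  (L3)  txn=BusRdX+Flush  M[L3]=48
step 5: P0: store L0 := 51  ⟶  MI  (L0)  txn=BusRdX  M[L0]=40
step 6: P1: store L3 := 87  ⟶  IM  (L3)  txn=BusRdX+Flush  M[L3]=2
step 7: P0: load  L7  ⟶  SI  (L7)  txn=BusRd  M[L7]=60
step 8: P1: store L3 := 75  ⟶  IM  (L3)  txn=∅  M[L3]=2
step 9: P0: store L3 := 86  ⟶  MI  (L3)  txn=BusRdX+Flush  M[L3]=75
step 10: P1: load  L3  ⟶  SS  (L3)  txn=BusRd+Flush  M[L3]=86
step 11: P1: load  L3  ⟶  SS  (L3)  txn=∅  M[L3]=86
step 12: P0: load  L3  ⟶  SS  (L3)  txn=∅  M[L3]=86
step 13: P0: load  L3  ⟶  SS  (L3)  txn=∅  M[L3]=86
step 14: P0: load  L5  ⟶  SI  (L5)  txn=BusRd  M[L5]=0
step 15: P1: load  L1  ⟶  IS  (L1)  txn=BusRd  M[L1]=0
step 16: P0: store L3 := 10  ⟶  MI  (L3)  txn=BusRdX  M[L3]=86
step 17: P1: load  L1  ⟶  IS  (L1)  txn=∅  M[L1]=0
step 18: P0: load  L6  ⟶  SI  (L6)  txn=BusRd  M[L6]=50
step 19: P0: store L3 := 58  ⟶  MI  (L3)  txn=∅  M[L3]=86
step 20: P1: load  L3  ⟶  SS  (L3)  txn=BusRd+Flush  M[L3]=58
step 21: P0: load  L3  ⟶  SS  (L3)  txn=∅  M[L3]=58
step 22: P1: store L1 := 49  ⟶  IM  (L1)  txn=BusRdX  M[L1]=0
step 23: P0: load  L3  ⟶  SS  (L3)  txn=∅  M[L3]=58
step 24: P0: store L6 := 47  ⟶  MI  (L6)  txn=BusRdX  M[L6]=50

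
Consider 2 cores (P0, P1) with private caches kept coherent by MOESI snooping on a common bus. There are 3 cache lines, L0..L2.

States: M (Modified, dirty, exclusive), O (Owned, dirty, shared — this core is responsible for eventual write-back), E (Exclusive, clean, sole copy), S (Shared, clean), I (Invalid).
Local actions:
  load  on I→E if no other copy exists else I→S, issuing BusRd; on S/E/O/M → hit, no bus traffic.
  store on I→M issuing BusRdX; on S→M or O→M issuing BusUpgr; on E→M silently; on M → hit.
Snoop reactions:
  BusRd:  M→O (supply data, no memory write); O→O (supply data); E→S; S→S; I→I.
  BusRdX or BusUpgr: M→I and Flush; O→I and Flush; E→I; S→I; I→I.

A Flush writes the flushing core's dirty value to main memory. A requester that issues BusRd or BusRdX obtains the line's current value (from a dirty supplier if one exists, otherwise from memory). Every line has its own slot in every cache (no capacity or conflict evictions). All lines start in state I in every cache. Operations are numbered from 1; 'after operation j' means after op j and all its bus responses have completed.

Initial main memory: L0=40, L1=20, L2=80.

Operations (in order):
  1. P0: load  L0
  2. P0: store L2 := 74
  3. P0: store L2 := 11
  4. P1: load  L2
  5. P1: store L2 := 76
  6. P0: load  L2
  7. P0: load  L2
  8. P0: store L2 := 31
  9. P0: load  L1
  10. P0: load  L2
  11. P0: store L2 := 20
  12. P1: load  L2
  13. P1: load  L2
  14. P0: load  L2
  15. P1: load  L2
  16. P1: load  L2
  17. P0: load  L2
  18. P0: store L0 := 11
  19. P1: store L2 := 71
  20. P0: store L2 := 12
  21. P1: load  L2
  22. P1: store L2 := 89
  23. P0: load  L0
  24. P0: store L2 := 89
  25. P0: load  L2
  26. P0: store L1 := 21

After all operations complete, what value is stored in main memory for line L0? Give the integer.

step 1: P0: load  L0  ⟶  EI  (L0)  txn=BusRd  M[L0]=40
step 2: P0: store L2 := 74  ⟶  MI  (L2)  txn=BusRdX  M[L2]=80
step 3: P0: store L2 := 11  ⟶  MI  (L2)  txn=∅  M[L2]=80
step 4: P1: load  L2  ⟶  OS  (L2)  txn=BusRd  M[L2]=80
step 5: P1: store L2 := 76  ⟶  IM  (L2)  txn=BusUpgr+Flush  M[L2]=11
step 6: P0: load  L2  ⟶  SO  (L2)  txn=BusRd  M[L2]=11
step 7: P0: load  L2  ⟶  SO  (L2)  txn=∅  M[L2]=11
step 8: P0: store L2 := 31  ⟶  MI  (L2)  txn=BusUpgr+Flush  M[L2]=76
step 9: P0: load  L1  ⟶  EI  (L1)  txn=BusRd  M[L1]=20
step 10: P0: load  L2  ⟶  MI  (L2)  txn=∅  M[L2]=76
step 11: P0: store L2 := 20  ⟶  MI  (L2)  txn=∅  M[L2]=76
step 12: P1: load  L2  ⟶  OS  (L2)  txn=BusRd  M[L2]=76
step 13: P1: load  L2  ⟶  OS  (L2)  txn=∅  M[L2]=76
step 14: P0: load  L2  ⟶  OS  (L2)  txn=∅  M[L2]=76
step 15: P1: load  L2  ⟶  OS  (L2)  txn=∅  M[L2]=76
step 16: P1: load  L2  ⟶  OS  (L2)  txn=∅  M[L2]=76
step 17: P0: load  L2  ⟶  OS  (L2)  txn=∅  M[L2]=76
step 18: P0: store L0 := 11  ⟶  MI  (L0)  txn=∅  M[L0]=40
step 19: P1: store L2 := 71  ⟶  IM  (L2)  txn=BusUpgr+Flush  M[L2]=20
step 20: P0: store L2 := 12  ⟶  MI  (L2)  txn=BusRdX+Flush  M[L2]=71
step 21: P1: load  L2  ⟶  OS  (L2)  txn=BusRd  M[L2]=71
step 22: P1: store L2 := 89  ⟶  IM  (L2)  txn=BusUpgr+Flush  M[L2]=12
step 23: P0: load  L0  ⟶  MI  (L0)  txn=∅  M[L0]=40
step 24: P0: store L2 := 89  ⟶  MI  (L2)  txn=BusRdX+Flush  M[L2]=89
step 25: P0: load  L2  ⟶  MI  (L2)  txn=∅  M[L2]=89
step 26: P0: store L1 := 21  ⟶  MI  (L1)  txn=∅  M[L1]=20

memory[L0] = 40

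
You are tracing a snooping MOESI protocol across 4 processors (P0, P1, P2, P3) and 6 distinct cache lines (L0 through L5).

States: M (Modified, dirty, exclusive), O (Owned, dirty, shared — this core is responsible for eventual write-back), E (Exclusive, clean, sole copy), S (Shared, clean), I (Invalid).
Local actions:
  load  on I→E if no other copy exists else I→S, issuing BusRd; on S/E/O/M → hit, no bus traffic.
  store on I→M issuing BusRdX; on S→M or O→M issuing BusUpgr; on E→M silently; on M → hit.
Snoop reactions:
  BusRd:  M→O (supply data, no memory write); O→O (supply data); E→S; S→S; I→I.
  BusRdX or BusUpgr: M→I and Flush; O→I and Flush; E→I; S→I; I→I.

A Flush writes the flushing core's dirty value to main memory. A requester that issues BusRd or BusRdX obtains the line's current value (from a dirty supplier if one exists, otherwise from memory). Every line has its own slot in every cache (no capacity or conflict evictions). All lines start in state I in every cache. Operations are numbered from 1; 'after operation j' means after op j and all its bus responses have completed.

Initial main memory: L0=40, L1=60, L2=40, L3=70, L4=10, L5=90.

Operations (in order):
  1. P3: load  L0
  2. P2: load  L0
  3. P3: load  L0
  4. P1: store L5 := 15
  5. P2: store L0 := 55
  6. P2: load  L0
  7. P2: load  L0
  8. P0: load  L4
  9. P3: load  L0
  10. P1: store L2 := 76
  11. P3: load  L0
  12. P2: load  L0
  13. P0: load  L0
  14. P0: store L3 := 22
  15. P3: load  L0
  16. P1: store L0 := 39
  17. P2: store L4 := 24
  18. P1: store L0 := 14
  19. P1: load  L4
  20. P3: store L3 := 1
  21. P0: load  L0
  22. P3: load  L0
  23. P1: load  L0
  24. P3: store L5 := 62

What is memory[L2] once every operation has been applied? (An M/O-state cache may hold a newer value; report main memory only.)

memory[L2] = 40

[1] P3: load  L0 | P0:I, P1:I, P2:I, P3:E(40) | bus: BusRd
[2] P2: load  L0 | P0:I, P1:I, P2:S(40), P3:S(40) | bus: BusRd
[3] P3: load  L0 | P0:I, P1:I, P2:S(40), P3:S(40) | bus: none
[4] P1: store L5 := 15 | P0:I, P1:M(15), P2:I, P3:I | bus: BusRdX
[5] P2: store L0 := 55 | P0:I, P1:I, P2:M(55), P3:I | bus: BusUpgr
[6] P2: load  L0 | P0:I, P1:I, P2:M(55), P3:I | bus: none
[7] P2: load  L0 | P0:I, P1:I, P2:M(55), P3:I | bus: none
[8] P0: load  L4 | P0:E(10), P1:I, P2:I, P3:I | bus: BusRd
[9] P3: load  L0 | P0:I, P1:I, P2:O(55), P3:S(55) | bus: BusRd
[10] P1: store L2 := 76 | P0:I, P1:M(76), P2:I, P3:I | bus: BusRdX
[11] P3: load  L0 | P0:I, P1:I, P2:O(55), P3:S(55) | bus: none
[12] P2: load  L0 | P0:I, P1:I, P2:O(55), P3:S(55) | bus: none
[13] P0: load  L0 | P0:S(55), P1:I, P2:O(55), P3:S(55) | bus: BusRd
[14] P0: store L3 := 22 | P0:M(22), P1:I, P2:I, P3:I | bus: BusRdX
[15] P3: load  L0 | P0:S(55), P1:I, P2:O(55), P3:S(55) | bus: none
[16] P1: store L0 := 39 | P0:I, P1:M(39), P2:I, P3:I | bus: BusRdX,Flush
[17] P2: store L4 := 24 | P0:I, P1:I, P2:M(24), P3:I | bus: BusRdX
[18] P1: store L0 := 14 | P0:I, P1:M(14), P2:I, P3:I | bus: none
[19] P1: load  L4 | P0:I, P1:S(24), P2:O(24), P3:I | bus: BusRd
[20] P3: store L3 := 1 | P0:I, P1:I, P2:I, P3:M(1) | bus: BusRdX,Flush
[21] P0: load  L0 | P0:S(14), P1:O(14), P2:I, P3:I | bus: BusRd
[22] P3: load  L0 | P0:S(14), P1:O(14), P2:I, P3:S(14) | bus: BusRd
[23] P1: load  L0 | P0:S(14), P1:O(14), P2:I, P3:S(14) | bus: none
[24] P3: store L5 := 62 | P0:I, P1:I, P2:I, P3:M(62) | bus: BusRdX,Flush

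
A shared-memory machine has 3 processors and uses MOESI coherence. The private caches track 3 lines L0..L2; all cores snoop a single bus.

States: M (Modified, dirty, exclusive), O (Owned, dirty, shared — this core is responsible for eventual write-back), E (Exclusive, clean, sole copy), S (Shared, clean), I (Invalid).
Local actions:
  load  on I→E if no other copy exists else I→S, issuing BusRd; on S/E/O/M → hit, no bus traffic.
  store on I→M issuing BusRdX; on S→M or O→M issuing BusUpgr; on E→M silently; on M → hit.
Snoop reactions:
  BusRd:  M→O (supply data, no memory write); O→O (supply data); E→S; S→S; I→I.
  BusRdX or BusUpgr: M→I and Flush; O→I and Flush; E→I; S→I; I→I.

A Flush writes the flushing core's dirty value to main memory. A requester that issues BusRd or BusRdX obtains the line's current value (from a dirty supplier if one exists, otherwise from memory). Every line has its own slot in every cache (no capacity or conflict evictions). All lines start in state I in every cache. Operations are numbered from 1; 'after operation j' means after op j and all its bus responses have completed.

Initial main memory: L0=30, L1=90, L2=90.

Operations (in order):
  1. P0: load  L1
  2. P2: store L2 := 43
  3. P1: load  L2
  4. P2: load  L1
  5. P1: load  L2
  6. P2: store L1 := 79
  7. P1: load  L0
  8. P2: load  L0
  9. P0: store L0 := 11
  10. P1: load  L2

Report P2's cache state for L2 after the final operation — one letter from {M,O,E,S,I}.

state = O

1. P0: load  L1  bus=[BusRd]  L1: P0=E P1=I P2=I  mem[L1]=90
2. P2: store L2 := 43  bus=[BusRdX]  L2: P0=I P1=I P2=M  mem[L2]=90
3. P1: load  L2  bus=[BusRd]  L2: P0=I P1=S P2=O  mem[L2]=90
4. P2: load  L1  bus=[BusRd]  L1: P0=S P1=I P2=S  mem[L1]=90
5. P1: load  L2  bus=[-]  L2: P0=I P1=S P2=O  mem[L2]=90
6. P2: store L1 := 79  bus=[BusUpgr]  L1: P0=I P1=I P2=M  mem[L1]=90
7. P1: load  L0  bus=[BusRd]  L0: P0=I P1=E P2=I  mem[L0]=30
8. P2: load  L0  bus=[BusRd]  L0: P0=I P1=S P2=S  mem[L0]=30
9. P0: store L0 := 11  bus=[BusRdX]  L0: P0=M P1=I P2=I  mem[L0]=30
10. P1: load  L2  bus=[-]  L2: P0=I P1=S P2=O  mem[L2]=90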